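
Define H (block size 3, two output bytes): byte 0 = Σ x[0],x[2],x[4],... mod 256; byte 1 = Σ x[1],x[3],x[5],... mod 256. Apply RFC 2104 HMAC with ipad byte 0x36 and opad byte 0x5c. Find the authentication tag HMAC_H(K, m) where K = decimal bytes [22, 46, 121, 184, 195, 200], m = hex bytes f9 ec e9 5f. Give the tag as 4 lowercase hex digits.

e4d7

Key decimal bytes [22, 46, 121, 184, 195, 200] = 16 2e 79 b8 c3 c8 is 6 bytes > B = 3, so hash it first: H(key) = 52 ae, then zero-pad to 3 bytes: K' = 52 ae 00.
K' ⊕ ipad = 64 98 36.  K' ⊕ opad = 0e f2 5c.
Inner input = (K'⊕ipad) ∥ m = 64 98 36 ∥ f9 ec e9 5f.
Inner hash: even-index sum = 485 mod 256 = 229; odd-index sum = 634 mod 256 = 122 → e5 7a.
Outer input = (K'⊕opad) ∥ inner = 0e f2 5c ∥ e5 7a.
Outer hash (tag): even-index sum = 228 mod 256 = 228; odd-index sum = 471 mod 256 = 215 → e4 d7.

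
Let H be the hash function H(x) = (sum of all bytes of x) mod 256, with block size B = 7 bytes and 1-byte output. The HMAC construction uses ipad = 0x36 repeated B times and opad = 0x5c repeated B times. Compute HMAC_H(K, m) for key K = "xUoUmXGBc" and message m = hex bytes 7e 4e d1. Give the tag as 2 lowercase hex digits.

Key "xUoUmXGBc" = 78 55 6f 55 6d 58 47 42 63 is 9 bytes > B = 7, so hash it first: H(key) = 42, then zero-pad to 7 bytes: K' = 42 00 00 00 00 00 00.
K' ⊕ ipad = 74 36 36 36 36 36 36.  K' ⊕ opad = 1e 5c 5c 5c 5c 5c 5c.
Inner input = (K'⊕ipad) ∥ m = 74 36 36 36 36 36 36 ∥ 7e 4e d1.
Inner hash: sum = 116+54+54+54+54+54+54+126+78+209 = 853; mod 256 = 85 → 55.
Outer input = (K'⊕opad) ∥ inner = 1e 5c 5c 5c 5c 5c 5c ∥ 55.
Outer hash (tag): sum = 30+92+92+92+92+92+92+85 = 667; mod 256 = 155 → 9b.

9b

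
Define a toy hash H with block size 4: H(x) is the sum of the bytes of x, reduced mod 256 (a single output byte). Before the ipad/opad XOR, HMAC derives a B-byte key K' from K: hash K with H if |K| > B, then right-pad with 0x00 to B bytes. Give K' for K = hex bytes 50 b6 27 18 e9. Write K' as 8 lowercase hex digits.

|K| = 5 > B = 4, so first hash the key.
H(K): sum = 80+182+39+24+233 = 558; mod 256 = 46 → 2e.
Zero-pad H(K) = 2e to 4 bytes: K' = 2e 00 00 00.

2e000000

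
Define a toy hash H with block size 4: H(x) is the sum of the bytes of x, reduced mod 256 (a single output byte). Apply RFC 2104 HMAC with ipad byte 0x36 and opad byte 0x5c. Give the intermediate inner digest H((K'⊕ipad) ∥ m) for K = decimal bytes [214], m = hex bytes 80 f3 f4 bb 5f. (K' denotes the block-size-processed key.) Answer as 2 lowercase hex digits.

Key decimal bytes [214] = d6 is 1 byte ≤ B = 4; zero-pad to 4 bytes: K' = d6 00 00 00.
K' ⊕ ipad = e0 36 36 36.
Inner input = e0 36 36 36 ∥ 80 f3 f4 bb 5f.
Inner hash: sum = 224+54+54+54+128+243+244+187+95 = 1283; mod 256 = 3 → 03.

03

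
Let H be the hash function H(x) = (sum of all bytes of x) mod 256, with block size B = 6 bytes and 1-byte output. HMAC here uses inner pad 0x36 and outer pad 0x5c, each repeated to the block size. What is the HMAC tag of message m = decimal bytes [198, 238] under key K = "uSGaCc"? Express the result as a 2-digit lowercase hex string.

Key "uSGaCc" = 75 53 47 61 43 63 is exactly B = 6 bytes: K' = 75 53 47 61 43 63.
K' ⊕ ipad = 43 65 71 57 75 55.  K' ⊕ opad = 29 0f 1b 3d 1f 3f.
Inner input = (K'⊕ipad) ∥ m = 43 65 71 57 75 55 ∥ c6 ee.
Inner hash: sum = 67+101+113+87+117+85+198+238 = 1006; mod 256 = 238 → ee.
Outer input = (K'⊕opad) ∥ inner = 29 0f 1b 3d 1f 3f ∥ ee.
Outer hash (tag): sum = 41+15+27+61+31+63+238 = 476; mod 256 = 220 → dc.

dc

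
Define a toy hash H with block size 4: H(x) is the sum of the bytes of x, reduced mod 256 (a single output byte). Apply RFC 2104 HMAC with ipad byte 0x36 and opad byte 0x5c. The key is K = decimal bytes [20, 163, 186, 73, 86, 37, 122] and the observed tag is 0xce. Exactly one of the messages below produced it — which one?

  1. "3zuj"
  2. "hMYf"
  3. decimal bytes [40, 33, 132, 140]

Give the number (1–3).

Key decimal bytes [20, 163, 186, 73, 86, 37, 122] = 14 a3 ba 49 56 25 7a is 7 bytes > B = 4, so hash it first: H(key) = af, then zero-pad to 4 bytes: K' = af 00 00 00.
K' ⊕ ipad = 99 36 36 36; K' ⊕ opad = f3 5c 5c 5c.
m1: inner = H(99 36 36 36 33 7a 75 6a) = c7; tag = H(f3 5c 5c 5c c7) = ce ← matches
m2: inner = H(99 36 36 36 68 4d 59 66) = af; tag = H(f3 5c 5c 5c af) = b6
m3: inner = H(99 36 36 36 28 21 84 8c) = 94; tag = H(f3 5c 5c 5c 94) = 9b

1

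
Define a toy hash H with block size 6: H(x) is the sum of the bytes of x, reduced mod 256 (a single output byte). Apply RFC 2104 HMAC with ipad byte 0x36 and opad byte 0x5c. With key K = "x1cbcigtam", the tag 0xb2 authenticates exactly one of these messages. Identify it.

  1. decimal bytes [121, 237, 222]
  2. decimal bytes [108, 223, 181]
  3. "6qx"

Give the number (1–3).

1

Key "x1cbcigtam" = 78 31 63 62 63 69 67 74 61 6d is 10 bytes > B = 6, so hash it first: H(key) = e3, then zero-pad to 6 bytes: K' = e3 00 00 00 00 00.
K' ⊕ ipad = d5 36 36 36 36 36; K' ⊕ opad = bf 5c 5c 5c 5c 5c.
m1: inner = H(d5 36 36 36 36 36 79 ed de) = 27; tag = H(bf 5c 5c 5c 5c 5c 27) = b2 ← matches
m2: inner = H(d5 36 36 36 36 36 6c df b5) = e3; tag = H(bf 5c 5c 5c 5c 5c e3) = 6e
m3: inner = H(d5 36 36 36 36 36 36 71 78) = 02; tag = H(bf 5c 5c 5c 5c 5c 02) = 8d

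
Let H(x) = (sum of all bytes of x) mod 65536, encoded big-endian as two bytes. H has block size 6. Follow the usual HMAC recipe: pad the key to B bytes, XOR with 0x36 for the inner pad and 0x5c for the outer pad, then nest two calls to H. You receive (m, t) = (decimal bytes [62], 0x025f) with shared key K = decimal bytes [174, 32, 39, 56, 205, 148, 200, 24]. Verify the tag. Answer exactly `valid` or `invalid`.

invalid

Key decimal bytes [174, 32, 39, 56, 205, 148, 200, 24] = ae 20 27 38 cd 94 c8 18 is 8 bytes > B = 6, so hash it first: H(key) = 03 6e, then zero-pad to 6 bytes: K' = 03 6e 00 00 00 00.
K' ⊕ ipad = 35 58 36 36 36 36; K' ⊕ opad = 5f 32 5c 5c 5c 5c.
Inner hash: sum = 53+88+54+54+54+54+62 = 419 → 01 a3.
Outer hash (recomputed tag): sum = 95+50+92+92+92+92+1+163 = 677 → 02 a5.
Recomputed tag = 02a5; claimed = 025f → mismatch.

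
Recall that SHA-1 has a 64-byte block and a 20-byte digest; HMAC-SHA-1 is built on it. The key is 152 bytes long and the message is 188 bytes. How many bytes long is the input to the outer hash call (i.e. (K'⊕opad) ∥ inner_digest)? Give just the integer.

Key is 152 > 64 bytes, so it is hashed to 20 bytes then zero-padded to 64: |K'| = 64.
Outer input = (K'⊕opad) ∥ H(inner) → 64 + 20 = 84 bytes.

84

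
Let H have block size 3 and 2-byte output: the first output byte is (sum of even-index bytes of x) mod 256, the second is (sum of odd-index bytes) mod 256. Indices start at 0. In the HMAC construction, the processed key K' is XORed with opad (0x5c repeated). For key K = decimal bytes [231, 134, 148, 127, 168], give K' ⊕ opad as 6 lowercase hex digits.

Key decimal bytes [231, 134, 148, 127, 168] = e7 86 94 7f a8 is 5 bytes > B = 3, so hash it first: H(key) = 23 05, then zero-pad to 3 bytes: K' = 23 05 00.
XOR each byte with 0x5c: 23⊕5c=7f, 05⊕5c=59, 00⊕5c=5c.

7f595c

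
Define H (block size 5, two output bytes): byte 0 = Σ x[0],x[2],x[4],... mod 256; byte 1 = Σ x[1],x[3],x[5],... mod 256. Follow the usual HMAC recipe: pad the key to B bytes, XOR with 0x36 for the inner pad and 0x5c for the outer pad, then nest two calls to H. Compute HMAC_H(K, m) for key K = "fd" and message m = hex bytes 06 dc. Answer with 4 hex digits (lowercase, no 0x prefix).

Key "fd" = 66 64 is 2 bytes ≤ B = 5; zero-pad to 5 bytes: K' = 66 64 00 00 00.
K' ⊕ ipad = 50 52 36 36 36.  K' ⊕ opad = 3a 38 5c 5c 5c.
Inner input = (K'⊕ipad) ∥ m = 50 52 36 36 36 ∥ 06 dc.
Inner hash: even-index sum = 408 mod 256 = 152; odd-index sum = 142 mod 256 = 142 → 98 8e.
Outer input = (K'⊕opad) ∥ inner = 3a 38 5c 5c 5c ∥ 98 8e.
Outer hash (tag): even-index sum = 384 mod 256 = 128; odd-index sum = 300 mod 256 = 44 → 80 2c.

802c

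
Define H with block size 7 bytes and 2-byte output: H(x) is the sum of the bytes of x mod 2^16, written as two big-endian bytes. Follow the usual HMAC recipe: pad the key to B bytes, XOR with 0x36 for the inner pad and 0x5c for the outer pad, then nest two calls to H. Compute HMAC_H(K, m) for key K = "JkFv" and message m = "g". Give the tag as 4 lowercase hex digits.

0239

Key "JkFv" = 4a 6b 46 76 is 4 bytes ≤ B = 7; zero-pad to 7 bytes: K' = 4a 6b 46 76 00 00 00.
K' ⊕ ipad = 7c 5d 70 40 36 36 36.  K' ⊕ opad = 16 37 1a 2a 5c 5c 5c.
Inner input = (K'⊕ipad) ∥ m = 7c 5d 70 40 36 36 36 ∥ 67.
Inner hash: sum = 124+93+112+64+54+54+54+103 = 658 → 02 92.
Outer input = (K'⊕opad) ∥ inner = 16 37 1a 2a 5c 5c 5c ∥ 02 92.
Outer hash (tag): sum = 22+55+26+42+92+92+92+2+146 = 569 → 02 39.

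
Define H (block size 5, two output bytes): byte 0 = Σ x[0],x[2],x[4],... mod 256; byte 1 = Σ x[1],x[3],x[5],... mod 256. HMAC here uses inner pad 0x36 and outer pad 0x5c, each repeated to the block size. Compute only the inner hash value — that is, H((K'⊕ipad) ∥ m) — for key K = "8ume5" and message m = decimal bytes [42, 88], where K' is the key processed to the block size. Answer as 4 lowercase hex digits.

Key "8ume5" = 38 75 6d 65 35 is exactly B = 5 bytes: K' = 38 75 6d 65 35.
K' ⊕ ipad = 0e 43 5b 53 03.
Inner input = 0e 43 5b 53 03 ∥ 2a 58.
Inner hash: even-index sum = 196 mod 256 = 196; odd-index sum = 192 mod 256 = 192 → c4 c0.

c4c0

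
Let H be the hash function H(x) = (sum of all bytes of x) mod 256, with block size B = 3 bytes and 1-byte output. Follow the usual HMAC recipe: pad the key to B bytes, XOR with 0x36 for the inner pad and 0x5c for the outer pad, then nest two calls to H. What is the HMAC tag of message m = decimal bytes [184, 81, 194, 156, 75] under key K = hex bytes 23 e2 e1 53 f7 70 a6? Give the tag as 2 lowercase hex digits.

Key hex bytes 23 e2 e1 53 f7 70 a6 is 7 bytes > B = 3, so hash it first: H(key) = 46, then zero-pad to 3 bytes: K' = 46 00 00.
K' ⊕ ipad = 70 36 36.  K' ⊕ opad = 1a 5c 5c.
Inner input = (K'⊕ipad) ∥ m = 70 36 36 ∥ b8 51 c2 9c 4b.
Inner hash: sum = 112+54+54+184+81+194+156+75 = 910; mod 256 = 142 → 8e.
Outer input = (K'⊕opad) ∥ inner = 1a 5c 5c ∥ 8e.
Outer hash (tag): sum = 26+92+92+142 = 352; mod 256 = 96 → 60.

60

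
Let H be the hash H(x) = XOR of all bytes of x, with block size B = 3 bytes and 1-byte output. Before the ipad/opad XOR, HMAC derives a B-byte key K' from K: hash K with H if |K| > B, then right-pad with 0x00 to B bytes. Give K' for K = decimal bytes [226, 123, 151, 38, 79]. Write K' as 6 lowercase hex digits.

|K| = 5 > B = 3, so first hash the key.
H(K): XOR e2⊕7b⊕97⊕26⊕4f = 67.
Zero-pad H(K) = 67 to 3 bytes: K' = 67 00 00.

670000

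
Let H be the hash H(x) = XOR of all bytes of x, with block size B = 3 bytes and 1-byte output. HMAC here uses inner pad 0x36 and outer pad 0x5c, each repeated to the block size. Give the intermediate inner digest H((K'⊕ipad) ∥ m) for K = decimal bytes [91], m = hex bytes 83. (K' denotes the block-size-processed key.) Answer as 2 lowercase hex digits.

ee

Key decimal bytes [91] = 5b is 1 byte ≤ B = 3; zero-pad to 3 bytes: K' = 5b 00 00.
K' ⊕ ipad = 6d 36 36.
Inner input = 6d 36 36 ∥ 83.
Inner hash: XOR 6d⊕36⊕36⊕83 = ee.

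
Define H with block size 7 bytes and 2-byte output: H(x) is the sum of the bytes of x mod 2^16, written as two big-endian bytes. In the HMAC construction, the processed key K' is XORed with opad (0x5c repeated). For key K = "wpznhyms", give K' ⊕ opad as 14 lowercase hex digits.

5fcc5c5c5c5c5c

Key "wpznhyms" = 77 70 7a 6e 68 79 6d 73 is 8 bytes > B = 7, so hash it first: H(key) = 03 90, then zero-pad to 7 bytes: K' = 03 90 00 00 00 00 00.
XOR each byte with 0x5c: 03⊕5c=5f, 90⊕5c=cc, 00⊕5c=5c, 00⊕5c=5c, 00⊕5c=5c, 00⊕5c=5c, 00⊕5c=5c.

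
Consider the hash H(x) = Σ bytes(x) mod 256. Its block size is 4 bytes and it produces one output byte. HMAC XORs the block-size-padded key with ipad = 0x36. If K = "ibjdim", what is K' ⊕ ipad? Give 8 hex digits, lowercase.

Key "ibjdim" = 69 62 6a 64 69 6d is 6 bytes > B = 4, so hash it first: H(key) = 6f, then zero-pad to 4 bytes: K' = 6f 00 00 00.
XOR each byte with 0x36: 6f⊕36=59, 00⊕36=36, 00⊕36=36, 00⊕36=36.

59363636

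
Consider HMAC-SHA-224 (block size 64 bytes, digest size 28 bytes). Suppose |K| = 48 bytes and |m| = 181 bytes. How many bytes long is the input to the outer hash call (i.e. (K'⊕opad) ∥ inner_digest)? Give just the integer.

92

Key is 48 ≤ 64 bytes, zero-padded: |K'| = 64.
Outer input = (K'⊕opad) ∥ H(inner) → 64 + 28 = 92 bytes.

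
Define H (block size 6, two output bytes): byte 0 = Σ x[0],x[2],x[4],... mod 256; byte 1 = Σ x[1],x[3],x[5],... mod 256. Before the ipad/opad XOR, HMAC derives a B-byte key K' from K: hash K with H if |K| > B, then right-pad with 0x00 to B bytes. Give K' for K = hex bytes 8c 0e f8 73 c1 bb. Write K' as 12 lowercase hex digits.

8c0ef873c1bb

Key hex bytes 8c 0e f8 73 c1 bb is exactly B = 6 bytes: K' = 8c 0e f8 73 c1 bb.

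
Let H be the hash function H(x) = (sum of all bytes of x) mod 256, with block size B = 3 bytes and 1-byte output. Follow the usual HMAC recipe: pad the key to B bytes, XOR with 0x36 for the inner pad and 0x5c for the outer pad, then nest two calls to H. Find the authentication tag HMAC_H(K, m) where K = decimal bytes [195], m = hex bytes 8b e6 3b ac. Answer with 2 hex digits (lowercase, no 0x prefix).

Key decimal bytes [195] = c3 is 1 byte ≤ B = 3; zero-pad to 3 bytes: K' = c3 00 00.
K' ⊕ ipad = f5 36 36.  K' ⊕ opad = 9f 5c 5c.
Inner input = (K'⊕ipad) ∥ m = f5 36 36 ∥ 8b e6 3b ac.
Inner hash: sum = 245+54+54+139+230+59+172 = 953; mod 256 = 185 → b9.
Outer input = (K'⊕opad) ∥ inner = 9f 5c 5c ∥ b9.
Outer hash (tag): sum = 159+92+92+185 = 528; mod 256 = 16 → 10.

10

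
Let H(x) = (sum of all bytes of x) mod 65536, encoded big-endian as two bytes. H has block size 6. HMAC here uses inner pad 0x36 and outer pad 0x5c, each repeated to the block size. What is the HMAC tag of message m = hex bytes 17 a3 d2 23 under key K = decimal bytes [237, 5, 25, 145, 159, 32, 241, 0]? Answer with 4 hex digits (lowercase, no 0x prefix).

Key decimal bytes [237, 5, 25, 145, 159, 32, 241, 0] = ed 05 19 91 9f 20 f1 00 is 8 bytes > B = 6, so hash it first: H(key) = 03 4c, then zero-pad to 6 bytes: K' = 03 4c 00 00 00 00.
K' ⊕ ipad = 35 7a 36 36 36 36.  K' ⊕ opad = 5f 10 5c 5c 5c 5c.
Inner input = (K'⊕ipad) ∥ m = 35 7a 36 36 36 36 ∥ 17 a3 d2 23.
Inner hash: sum = 53+122+54+54+54+54+23+163+210+35 = 822 → 03 36.
Outer input = (K'⊕opad) ∥ inner = 5f 10 5c 5c 5c 5c ∥ 03 36.
Outer hash (tag): sum = 95+16+92+92+92+92+3+54 = 536 → 02 18.

0218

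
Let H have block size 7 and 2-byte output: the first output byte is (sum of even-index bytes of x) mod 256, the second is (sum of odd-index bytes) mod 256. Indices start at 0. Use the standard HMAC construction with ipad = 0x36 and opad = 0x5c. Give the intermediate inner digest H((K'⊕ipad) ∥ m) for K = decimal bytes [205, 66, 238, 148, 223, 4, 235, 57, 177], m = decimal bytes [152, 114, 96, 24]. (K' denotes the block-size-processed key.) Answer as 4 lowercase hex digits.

Key decimal bytes [205, 66, 238, 148, 223, 4, 235, 57, 177] = cd 42 ee 94 df 04 eb 39 b1 is 9 bytes > B = 7, so hash it first: H(key) = 36 13, then zero-pad to 7 bytes: K' = 36 13 00 00 00 00 00.
K' ⊕ ipad = 00 25 36 36 36 36 36.
Inner input = 00 25 36 36 36 36 36 ∥ 98 72 60 18.
Inner hash: even-index sum = 300 mod 256 = 44; odd-index sum = 393 mod 256 = 137 → 2c 89.

2c89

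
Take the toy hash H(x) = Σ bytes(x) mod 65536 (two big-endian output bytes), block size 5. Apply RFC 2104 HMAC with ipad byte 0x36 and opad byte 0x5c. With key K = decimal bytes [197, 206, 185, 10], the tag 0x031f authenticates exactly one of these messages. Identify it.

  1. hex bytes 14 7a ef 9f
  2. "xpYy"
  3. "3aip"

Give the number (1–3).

Key decimal bytes [197, 206, 185, 10] = c5 ce b9 0a is 4 bytes ≤ B = 5; zero-pad to 5 bytes: K' = c5 ce b9 0a 00.
K' ⊕ ipad = f3 f8 8f 3c 36; K' ⊕ opad = 99 92 e5 56 5c.
m1: inner = H(f3 f8 8f 3c 36 14 7a ef 9f) = 05 08; tag = H(99 92 e5 56 5c 05 08) = 02cf
m2: inner = H(f3 f8 8f 3c 36 78 70 59 79) = 04 a6; tag = H(99 92 e5 56 5c 04 a6) = 036c
m3: inner = H(f3 f8 8f 3c 36 33 61 69 70) = 04 59; tag = H(99 92 e5 56 5c 04 59) = 031f ← matches

3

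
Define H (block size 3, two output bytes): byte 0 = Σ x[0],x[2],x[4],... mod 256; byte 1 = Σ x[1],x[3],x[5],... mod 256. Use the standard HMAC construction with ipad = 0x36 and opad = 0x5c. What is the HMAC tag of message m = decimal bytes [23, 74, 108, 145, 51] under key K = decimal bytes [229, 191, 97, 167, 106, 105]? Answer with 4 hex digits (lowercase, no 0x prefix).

f72a

Key decimal bytes [229, 191, 97, 167, 106, 105] = e5 bf 61 a7 6a 69 is 6 bytes > B = 3, so hash it first: H(key) = b0 cf, then zero-pad to 3 bytes: K' = b0 cf 00.
K' ⊕ ipad = 86 f9 36.  K' ⊕ opad = ec 93 5c.
Inner input = (K'⊕ipad) ∥ m = 86 f9 36 ∥ 17 4a 6c 91 33.
Inner hash: even-index sum = 407 mod 256 = 151; odd-index sum = 431 mod 256 = 175 → 97 af.
Outer input = (K'⊕opad) ∥ inner = ec 93 5c ∥ 97 af.
Outer hash (tag): even-index sum = 503 mod 256 = 247; odd-index sum = 298 mod 256 = 42 → f7 2a.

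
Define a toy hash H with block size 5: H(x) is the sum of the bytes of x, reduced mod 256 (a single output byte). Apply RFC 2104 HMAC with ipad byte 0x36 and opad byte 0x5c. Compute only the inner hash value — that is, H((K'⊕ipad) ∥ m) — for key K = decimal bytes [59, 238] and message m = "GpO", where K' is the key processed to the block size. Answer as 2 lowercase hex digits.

Key decimal bytes [59, 238] = 3b ee is 2 bytes ≤ B = 5; zero-pad to 5 bytes: K' = 3b ee 00 00 00.
K' ⊕ ipad = 0d d8 36 36 36.
Inner input = 0d d8 36 36 36 ∥ 47 70 4f.
Inner hash: sum = 13+216+54+54+54+71+112+79 = 653; mod 256 = 141 → 8d.

8d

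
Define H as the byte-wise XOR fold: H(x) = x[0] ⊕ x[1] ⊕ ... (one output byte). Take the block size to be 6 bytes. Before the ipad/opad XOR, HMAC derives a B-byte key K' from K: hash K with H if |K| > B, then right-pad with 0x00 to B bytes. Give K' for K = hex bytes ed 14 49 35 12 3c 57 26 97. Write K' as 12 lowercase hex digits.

4d0000000000

|K| = 9 > B = 6, so first hash the key.
H(K): XOR ed⊕14⊕49⊕35⊕12⊕3c⊕57⊕26⊕97 = 4d.
Zero-pad H(K) = 4d to 6 bytes: K' = 4d 00 00 00 00 00.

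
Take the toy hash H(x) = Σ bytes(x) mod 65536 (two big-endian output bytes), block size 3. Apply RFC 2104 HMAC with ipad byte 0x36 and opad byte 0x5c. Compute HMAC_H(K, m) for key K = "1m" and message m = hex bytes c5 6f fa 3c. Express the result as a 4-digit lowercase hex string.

00ff

Key "1m" = 31 6d is 2 bytes ≤ B = 3; zero-pad to 3 bytes: K' = 31 6d 00.
K' ⊕ ipad = 07 5b 36.  K' ⊕ opad = 6d 31 5c.
Inner input = (K'⊕ipad) ∥ m = 07 5b 36 ∥ c5 6f fa 3c.
Inner hash: sum = 7+91+54+197+111+250+60 = 770 → 03 02.
Outer input = (K'⊕opad) ∥ inner = 6d 31 5c ∥ 03 02.
Outer hash (tag): sum = 109+49+92+3+2 = 255 → 00 ff.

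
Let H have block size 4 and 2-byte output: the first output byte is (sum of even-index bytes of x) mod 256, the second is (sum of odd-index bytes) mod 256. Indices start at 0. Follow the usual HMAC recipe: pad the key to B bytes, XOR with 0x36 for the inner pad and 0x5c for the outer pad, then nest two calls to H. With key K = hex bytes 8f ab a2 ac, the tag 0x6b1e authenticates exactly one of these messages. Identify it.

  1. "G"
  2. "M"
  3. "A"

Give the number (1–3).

2

Key hex bytes 8f ab a2 ac is exactly B = 4 bytes: K' = 8f ab a2 ac.
K' ⊕ ipad = b9 9d 94 9a; K' ⊕ opad = d3 f7 fe f0.
m1: inner = H(b9 9d 94 9a 47) = 94 37; tag = H(d3 f7 fe f0 94 37) = 651e
m2: inner = H(b9 9d 94 9a 4d) = 9a 37; tag = H(d3 f7 fe f0 9a 37) = 6b1e ← matches
m3: inner = H(b9 9d 94 9a 41) = 8e 37; tag = H(d3 f7 fe f0 8e 37) = 5f1e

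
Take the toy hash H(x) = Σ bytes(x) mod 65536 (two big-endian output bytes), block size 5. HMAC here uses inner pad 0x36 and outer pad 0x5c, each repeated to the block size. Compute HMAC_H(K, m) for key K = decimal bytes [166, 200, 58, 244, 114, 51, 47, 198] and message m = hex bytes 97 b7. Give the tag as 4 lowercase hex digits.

01fa

Key decimal bytes [166, 200, 58, 244, 114, 51, 47, 198] = a6 c8 3a f4 72 33 2f c6 is 8 bytes > B = 5, so hash it first: H(key) = 04 36, then zero-pad to 5 bytes: K' = 04 36 00 00 00.
K' ⊕ ipad = 32 00 36 36 36.  K' ⊕ opad = 58 6a 5c 5c 5c.
Inner input = (K'⊕ipad) ∥ m = 32 00 36 36 36 ∥ 97 b7.
Inner hash: sum = 50+0+54+54+54+151+183 = 546 → 02 22.
Outer input = (K'⊕opad) ∥ inner = 58 6a 5c 5c 5c ∥ 02 22.
Outer hash (tag): sum = 88+106+92+92+92+2+34 = 506 → 01 fa.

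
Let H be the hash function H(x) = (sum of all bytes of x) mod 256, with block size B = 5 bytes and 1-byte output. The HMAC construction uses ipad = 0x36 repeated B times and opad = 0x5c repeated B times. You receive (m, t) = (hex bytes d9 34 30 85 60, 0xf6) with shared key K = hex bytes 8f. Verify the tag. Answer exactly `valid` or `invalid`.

valid

Key hex bytes 8f is 1 byte ≤ B = 5; zero-pad to 5 bytes: K' = 8f 00 00 00 00.
K' ⊕ ipad = b9 36 36 36 36; K' ⊕ opad = d3 5c 5c 5c 5c.
Inner hash: sum = 185+54+54+54+54+217+52+48+133+96 = 947; mod 256 = 179 → b3.
Outer hash (recomputed tag): sum = 211+92+92+92+92+179 = 758; mod 256 = 246 → f6.
Recomputed tag = f6; claimed = f6 → match.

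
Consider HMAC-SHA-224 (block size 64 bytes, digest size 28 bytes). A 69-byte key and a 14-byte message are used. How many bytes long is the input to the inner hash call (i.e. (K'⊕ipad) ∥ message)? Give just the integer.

Key is 69 > 64 bytes, so it is hashed to 28 bytes then zero-padded to 64: |K'| = 64.
Inner input = (K'⊕ipad) ∥ m → 64 + 14 = 78 bytes.

78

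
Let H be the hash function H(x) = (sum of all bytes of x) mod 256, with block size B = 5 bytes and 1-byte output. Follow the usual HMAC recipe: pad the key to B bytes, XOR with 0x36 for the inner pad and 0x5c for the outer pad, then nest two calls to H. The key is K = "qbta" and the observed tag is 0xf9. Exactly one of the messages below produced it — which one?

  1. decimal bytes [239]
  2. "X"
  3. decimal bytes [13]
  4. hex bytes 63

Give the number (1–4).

Key "qbta" = 71 62 74 61 is 4 bytes ≤ B = 5; zero-pad to 5 bytes: K' = 71 62 74 61 00.
K' ⊕ ipad = 47 54 42 57 36; K' ⊕ opad = 2d 3e 28 3d 5c.
m1: inner = H(47 54 42 57 36 ef) = 59; tag = H(2d 3e 28 3d 5c 59) = 85
m2: inner = H(47 54 42 57 36 58) = c2; tag = H(2d 3e 28 3d 5c c2) = ee
m3: inner = H(47 54 42 57 36 0d) = 77; tag = H(2d 3e 28 3d 5c 77) = a3
m4: inner = H(47 54 42 57 36 63) = cd; tag = H(2d 3e 28 3d 5c cd) = f9 ← matches

4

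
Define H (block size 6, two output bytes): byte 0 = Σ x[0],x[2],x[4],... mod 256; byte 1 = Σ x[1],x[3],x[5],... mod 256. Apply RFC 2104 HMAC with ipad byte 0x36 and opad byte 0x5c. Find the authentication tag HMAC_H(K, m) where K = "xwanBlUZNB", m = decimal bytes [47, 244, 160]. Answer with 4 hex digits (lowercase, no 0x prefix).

5da4

Key "xwanBlUZNB" = 78 77 61 6e 42 6c 55 5a 4e 42 is 10 bytes > B = 6, so hash it first: H(key) = be ed, then zero-pad to 6 bytes: K' = be ed 00 00 00 00.
K' ⊕ ipad = 88 db 36 36 36 36.  K' ⊕ opad = e2 b1 5c 5c 5c 5c.
Inner input = (K'⊕ipad) ∥ m = 88 db 36 36 36 36 ∥ 2f f4 a0.
Inner hash: even-index sum = 451 mod 256 = 195; odd-index sum = 571 mod 256 = 59 → c3 3b.
Outer input = (K'⊕opad) ∥ inner = e2 b1 5c 5c 5c 5c ∥ c3 3b.
Outer hash (tag): even-index sum = 605 mod 256 = 93; odd-index sum = 420 mod 256 = 164 → 5d a4.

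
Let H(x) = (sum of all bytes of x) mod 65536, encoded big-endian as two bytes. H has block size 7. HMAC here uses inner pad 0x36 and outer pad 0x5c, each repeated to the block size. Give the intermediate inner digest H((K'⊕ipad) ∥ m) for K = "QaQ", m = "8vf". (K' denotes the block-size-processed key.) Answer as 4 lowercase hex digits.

Key "QaQ" = 51 61 51 is 3 bytes ≤ B = 7; zero-pad to 7 bytes: K' = 51 61 51 00 00 00 00.
K' ⊕ ipad = 67 57 67 36 36 36 36.
Inner input = 67 57 67 36 36 36 36 ∥ 38 76 66.
Inner hash: sum = 103+87+103+54+54+54+54+56+118+102 = 785 → 03 11.

0311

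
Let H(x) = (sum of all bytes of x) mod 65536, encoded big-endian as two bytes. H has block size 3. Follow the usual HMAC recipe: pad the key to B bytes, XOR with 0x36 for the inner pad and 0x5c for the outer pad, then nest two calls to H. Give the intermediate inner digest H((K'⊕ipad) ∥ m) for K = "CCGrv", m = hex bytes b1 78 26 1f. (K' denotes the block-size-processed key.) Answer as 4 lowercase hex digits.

Key "CCGrv" = 43 43 47 72 76 is 5 bytes > B = 3, so hash it first: H(key) = 01 b5, then zero-pad to 3 bytes: K' = 01 b5 00.
K' ⊕ ipad = 37 83 36.
Inner input = 37 83 36 ∥ b1 78 26 1f.
Inner hash: sum = 55+131+54+177+120+38+31 = 606 → 02 5e.

025e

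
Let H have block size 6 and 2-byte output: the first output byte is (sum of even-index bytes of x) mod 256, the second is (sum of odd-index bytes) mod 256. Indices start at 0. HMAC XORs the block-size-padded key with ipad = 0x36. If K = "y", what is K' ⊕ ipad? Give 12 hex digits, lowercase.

4f3636363636

Key "y" = 79 is 1 byte ≤ B = 6; zero-pad to 6 bytes: K' = 79 00 00 00 00 00.
XOR each byte with 0x36: 79⊕36=4f, 00⊕36=36, 00⊕36=36, 00⊕36=36, 00⊕36=36, 00⊕36=36.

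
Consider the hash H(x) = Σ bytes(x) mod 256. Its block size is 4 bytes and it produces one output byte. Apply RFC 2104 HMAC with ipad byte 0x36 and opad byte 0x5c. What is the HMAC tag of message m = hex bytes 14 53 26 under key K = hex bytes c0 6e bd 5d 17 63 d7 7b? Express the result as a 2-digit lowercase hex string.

Key hex bytes c0 6e bd 5d 17 63 d7 7b is 8 bytes > B = 4, so hash it first: H(key) = 14, then zero-pad to 4 bytes: K' = 14 00 00 00.
K' ⊕ ipad = 22 36 36 36.  K' ⊕ opad = 48 5c 5c 5c.
Inner input = (K'⊕ipad) ∥ m = 22 36 36 36 ∥ 14 53 26.
Inner hash: sum = 34+54+54+54+20+83+38 = 337; mod 256 = 81 → 51.
Outer input = (K'⊕opad) ∥ inner = 48 5c 5c 5c ∥ 51.
Outer hash (tag): sum = 72+92+92+92+81 = 429; mod 256 = 173 → ad.

ad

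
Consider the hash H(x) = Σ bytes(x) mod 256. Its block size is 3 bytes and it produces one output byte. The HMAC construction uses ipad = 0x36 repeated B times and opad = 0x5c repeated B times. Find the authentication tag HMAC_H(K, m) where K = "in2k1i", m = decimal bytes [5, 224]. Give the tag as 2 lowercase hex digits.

Key "in2k1i" = 69 6e 32 6b 31 69 is 6 bytes > B = 3, so hash it first: H(key) = 0e, then zero-pad to 3 bytes: K' = 0e 00 00.
K' ⊕ ipad = 38 36 36.  K' ⊕ opad = 52 5c 5c.
Inner input = (K'⊕ipad) ∥ m = 38 36 36 ∥ 05 e0.
Inner hash: sum = 56+54+54+5+224 = 393; mod 256 = 137 → 89.
Outer input = (K'⊕opad) ∥ inner = 52 5c 5c ∥ 89.
Outer hash (tag): sum = 82+92+92+137 = 403; mod 256 = 147 → 93.

93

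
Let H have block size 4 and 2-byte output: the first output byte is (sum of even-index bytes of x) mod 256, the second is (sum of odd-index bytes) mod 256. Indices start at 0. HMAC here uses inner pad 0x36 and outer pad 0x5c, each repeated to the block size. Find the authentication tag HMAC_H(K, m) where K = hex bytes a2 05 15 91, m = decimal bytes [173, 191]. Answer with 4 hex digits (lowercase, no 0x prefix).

abbf

Key hex bytes a2 05 15 91 is exactly B = 4 bytes: K' = a2 05 15 91.
K' ⊕ ipad = 94 33 23 a7.  K' ⊕ opad = fe 59 49 cd.
Inner input = (K'⊕ipad) ∥ m = 94 33 23 a7 ∥ ad bf.
Inner hash: even-index sum = 356 mod 256 = 100; odd-index sum = 409 mod 256 = 153 → 64 99.
Outer input = (K'⊕opad) ∥ inner = fe 59 49 cd ∥ 64 99.
Outer hash (tag): even-index sum = 427 mod 256 = 171; odd-index sum = 447 mod 256 = 191 → ab bf.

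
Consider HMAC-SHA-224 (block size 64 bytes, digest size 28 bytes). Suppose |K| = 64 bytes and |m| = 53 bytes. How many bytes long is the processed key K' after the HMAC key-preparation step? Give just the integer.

Key is 64 ≤ 64 bytes, zero-padded: |K'| = 64.

64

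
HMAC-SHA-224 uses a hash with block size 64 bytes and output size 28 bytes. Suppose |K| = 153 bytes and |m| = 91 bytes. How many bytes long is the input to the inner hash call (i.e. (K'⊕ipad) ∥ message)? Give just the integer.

155

Key is 153 > 64 bytes, so it is hashed to 28 bytes then zero-padded to 64: |K'| = 64.
Inner input = (K'⊕ipad) ∥ m → 64 + 91 = 155 bytes.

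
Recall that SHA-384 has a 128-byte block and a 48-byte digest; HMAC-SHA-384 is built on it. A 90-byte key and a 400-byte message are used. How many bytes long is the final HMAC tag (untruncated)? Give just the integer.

The tag is one SHA-384 digest: 48 bytes.

48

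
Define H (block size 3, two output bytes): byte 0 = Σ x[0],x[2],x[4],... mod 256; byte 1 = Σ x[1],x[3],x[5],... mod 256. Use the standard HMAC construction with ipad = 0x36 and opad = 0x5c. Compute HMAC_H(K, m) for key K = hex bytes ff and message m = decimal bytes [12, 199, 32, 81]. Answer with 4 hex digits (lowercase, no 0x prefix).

6173

Key hex bytes ff is 1 byte ≤ B = 3; zero-pad to 3 bytes: K' = ff 00 00.
K' ⊕ ipad = c9 36 36.  K' ⊕ opad = a3 5c 5c.
Inner input = (K'⊕ipad) ∥ m = c9 36 36 ∥ 0c c7 20 51.
Inner hash: even-index sum = 535 mod 256 = 23; odd-index sum = 98 mod 256 = 98 → 17 62.
Outer input = (K'⊕opad) ∥ inner = a3 5c 5c ∥ 17 62.
Outer hash (tag): even-index sum = 353 mod 256 = 97; odd-index sum = 115 mod 256 = 115 → 61 73.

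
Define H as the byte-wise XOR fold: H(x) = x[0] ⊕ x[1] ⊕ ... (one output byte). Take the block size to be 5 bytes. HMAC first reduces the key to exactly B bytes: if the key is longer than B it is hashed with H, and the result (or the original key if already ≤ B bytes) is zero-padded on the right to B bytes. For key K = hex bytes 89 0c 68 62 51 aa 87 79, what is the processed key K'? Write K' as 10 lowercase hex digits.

|K| = 8 > B = 5, so first hash the key.
H(K): XOR 89⊕0c⊕68⊕62⊕51⊕aa⊕87⊕79 = 8a.
Zero-pad H(K) = 8a to 5 bytes: K' = 8a 00 00 00 00.

8a00000000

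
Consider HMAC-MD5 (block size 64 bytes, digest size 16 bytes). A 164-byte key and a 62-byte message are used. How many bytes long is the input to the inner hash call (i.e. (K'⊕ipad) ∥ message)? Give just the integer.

Key is 164 > 64 bytes, so it is hashed to 16 bytes then zero-padded to 64: |K'| = 64.
Inner input = (K'⊕ipad) ∥ m → 64 + 62 = 126 bytes.

126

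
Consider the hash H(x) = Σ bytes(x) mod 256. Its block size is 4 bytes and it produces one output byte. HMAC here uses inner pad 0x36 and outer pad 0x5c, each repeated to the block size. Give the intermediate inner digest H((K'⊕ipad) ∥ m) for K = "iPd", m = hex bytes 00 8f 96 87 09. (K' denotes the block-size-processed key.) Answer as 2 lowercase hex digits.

Key "iPd" = 69 50 64 is 3 bytes ≤ B = 4; zero-pad to 4 bytes: K' = 69 50 64 00.
K' ⊕ ipad = 5f 66 52 36.
Inner input = 5f 66 52 36 ∥ 00 8f 96 87 09.
Inner hash: sum = 95+102+82+54+0+143+150+135+9 = 770; mod 256 = 2 → 02.

02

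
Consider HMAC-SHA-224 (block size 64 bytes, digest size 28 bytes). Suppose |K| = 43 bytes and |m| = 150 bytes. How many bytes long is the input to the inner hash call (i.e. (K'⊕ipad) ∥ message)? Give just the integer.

214

Key is 43 ≤ 64 bytes, zero-padded: |K'| = 64.
Inner input = (K'⊕ipad) ∥ m → 64 + 150 = 214 bytes.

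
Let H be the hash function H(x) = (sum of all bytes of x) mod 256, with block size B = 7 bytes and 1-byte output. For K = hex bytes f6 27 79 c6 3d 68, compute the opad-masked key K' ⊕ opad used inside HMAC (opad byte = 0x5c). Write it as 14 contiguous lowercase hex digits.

aa7b259a61345c

Key hex bytes f6 27 79 c6 3d 68 is 6 bytes ≤ B = 7; zero-pad to 7 bytes: K' = f6 27 79 c6 3d 68 00.
XOR each byte with 0x5c: f6⊕5c=aa, 27⊕5c=7b, 79⊕5c=25, c6⊕5c=9a, 3d⊕5c=61, 68⊕5c=34, 00⊕5c=5c.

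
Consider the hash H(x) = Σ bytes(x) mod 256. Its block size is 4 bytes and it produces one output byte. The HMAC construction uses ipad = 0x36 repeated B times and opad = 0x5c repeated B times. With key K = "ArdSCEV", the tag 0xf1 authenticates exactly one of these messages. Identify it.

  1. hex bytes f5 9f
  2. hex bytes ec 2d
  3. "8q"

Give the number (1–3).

3

Key "ArdSCEV" = 41 72 64 53 43 45 56 is 7 bytes > B = 4, so hash it first: H(key) = 48, then zero-pad to 4 bytes: K' = 48 00 00 00.
K' ⊕ ipad = 7e 36 36 36; K' ⊕ opad = 14 5c 5c 5c.
m1: inner = H(7e 36 36 36 f5 9f) = b4; tag = H(14 5c 5c 5c b4) = dc
m2: inner = H(7e 36 36 36 ec 2d) = 39; tag = H(14 5c 5c 5c 39) = 61
m3: inner = H(7e 36 36 36 38 71) = c9; tag = H(14 5c 5c 5c c9) = f1 ← matches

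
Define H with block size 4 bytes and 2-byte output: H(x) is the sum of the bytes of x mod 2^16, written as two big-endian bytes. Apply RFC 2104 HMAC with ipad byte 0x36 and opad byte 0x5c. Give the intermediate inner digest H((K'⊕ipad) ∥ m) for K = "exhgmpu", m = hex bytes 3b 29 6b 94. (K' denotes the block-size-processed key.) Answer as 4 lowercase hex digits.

02cb

Key "exhgmpu" = 65 78 68 67 6d 70 75 is 7 bytes > B = 4, so hash it first: H(key) = 02 fe, then zero-pad to 4 bytes: K' = 02 fe 00 00.
K' ⊕ ipad = 34 c8 36 36.
Inner input = 34 c8 36 36 ∥ 3b 29 6b 94.
Inner hash: sum = 52+200+54+54+59+41+107+148 = 715 → 02 cb.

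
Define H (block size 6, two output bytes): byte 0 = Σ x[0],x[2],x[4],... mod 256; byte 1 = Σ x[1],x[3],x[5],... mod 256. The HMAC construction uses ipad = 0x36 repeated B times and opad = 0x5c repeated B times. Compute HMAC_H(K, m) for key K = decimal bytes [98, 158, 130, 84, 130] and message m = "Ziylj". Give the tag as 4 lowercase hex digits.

f33b

Key decimal bytes [98, 158, 130, 84, 130] = 62 9e 82 54 82 is 5 bytes ≤ B = 6; zero-pad to 6 bytes: K' = 62 9e 82 54 82 00.
K' ⊕ ipad = 54 a8 b4 62 b4 36.  K' ⊕ opad = 3e c2 de 08 de 5c.
Inner input = (K'⊕ipad) ∥ m = 54 a8 b4 62 b4 36 ∥ 5a 69 79 6c 6a.
Inner hash: even-index sum = 761 mod 256 = 249; odd-index sum = 533 mod 256 = 21 → f9 15.
Outer input = (K'⊕opad) ∥ inner = 3e c2 de 08 de 5c ∥ f9 15.
Outer hash (tag): even-index sum = 755 mod 256 = 243; odd-index sum = 315 mod 256 = 59 → f3 3b.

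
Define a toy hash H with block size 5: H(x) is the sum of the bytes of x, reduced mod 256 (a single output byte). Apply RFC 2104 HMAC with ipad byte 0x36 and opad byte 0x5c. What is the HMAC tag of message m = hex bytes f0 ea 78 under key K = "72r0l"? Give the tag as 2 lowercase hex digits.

9e

Key "72r0l" = 37 32 72 30 6c is exactly B = 5 bytes: K' = 37 32 72 30 6c.
K' ⊕ ipad = 01 04 44 06 5a.  K' ⊕ opad = 6b 6e 2e 6c 30.
Inner input = (K'⊕ipad) ∥ m = 01 04 44 06 5a ∥ f0 ea 78.
Inner hash: sum = 1+4+68+6+90+240+234+120 = 763; mod 256 = 251 → fb.
Outer input = (K'⊕opad) ∥ inner = 6b 6e 2e 6c 30 ∥ fb.
Outer hash (tag): sum = 107+110+46+108+48+251 = 670; mod 256 = 158 → 9e.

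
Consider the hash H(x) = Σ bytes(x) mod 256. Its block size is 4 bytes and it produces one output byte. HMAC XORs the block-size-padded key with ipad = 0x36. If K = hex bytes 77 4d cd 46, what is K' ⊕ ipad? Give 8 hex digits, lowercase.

417bfb70

Key hex bytes 77 4d cd 46 is exactly B = 4 bytes: K' = 77 4d cd 46.
XOR each byte with 0x36: 77⊕36=41, 4d⊕36=7b, cd⊕36=fb, 46⊕36=70.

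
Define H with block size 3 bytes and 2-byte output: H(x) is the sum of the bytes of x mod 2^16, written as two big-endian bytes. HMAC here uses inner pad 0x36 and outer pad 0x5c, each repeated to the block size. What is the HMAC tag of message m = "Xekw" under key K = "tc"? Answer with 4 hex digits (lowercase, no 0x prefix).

0131

Key "tc" = 74 63 is 2 bytes ≤ B = 3; zero-pad to 3 bytes: K' = 74 63 00.
K' ⊕ ipad = 42 55 36.  K' ⊕ opad = 28 3f 5c.
Inner input = (K'⊕ipad) ∥ m = 42 55 36 ∥ 58 65 6b 77.
Inner hash: sum = 66+85+54+88+101+107+119 = 620 → 02 6c.
Outer input = (K'⊕opad) ∥ inner = 28 3f 5c ∥ 02 6c.
Outer hash (tag): sum = 40+63+92+2+108 = 305 → 01 31.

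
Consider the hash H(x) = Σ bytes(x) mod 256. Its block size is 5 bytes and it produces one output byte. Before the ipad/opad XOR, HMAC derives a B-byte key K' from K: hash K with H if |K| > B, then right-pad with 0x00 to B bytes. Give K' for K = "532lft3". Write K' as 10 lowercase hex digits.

|K| = 7 > B = 5, so first hash the key.
H(K): sum = 53+51+50+108+102+116+51 = 531; mod 256 = 19 → 13.
Zero-pad H(K) = 13 to 5 bytes: K' = 13 00 00 00 00.

1300000000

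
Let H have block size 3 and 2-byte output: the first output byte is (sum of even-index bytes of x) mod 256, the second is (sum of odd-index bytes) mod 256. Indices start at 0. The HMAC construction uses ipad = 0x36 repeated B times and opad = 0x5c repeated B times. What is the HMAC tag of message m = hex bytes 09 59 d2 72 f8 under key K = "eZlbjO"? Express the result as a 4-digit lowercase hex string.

d365

Key "eZlbjO" = 65 5a 6c 62 6a 4f is 6 bytes > B = 3, so hash it first: H(key) = 3b 0b, then zero-pad to 3 bytes: K' = 3b 0b 00.
K' ⊕ ipad = 0d 3d 36.  K' ⊕ opad = 67 57 5c.
Inner input = (K'⊕ipad) ∥ m = 0d 3d 36 ∥ 09 59 d2 72 f8.
Inner hash: even-index sum = 270 mod 256 = 14; odd-index sum = 528 mod 256 = 16 → 0e 10.
Outer input = (K'⊕opad) ∥ inner = 67 57 5c ∥ 0e 10.
Outer hash (tag): even-index sum = 211 mod 256 = 211; odd-index sum = 101 mod 256 = 101 → d3 65.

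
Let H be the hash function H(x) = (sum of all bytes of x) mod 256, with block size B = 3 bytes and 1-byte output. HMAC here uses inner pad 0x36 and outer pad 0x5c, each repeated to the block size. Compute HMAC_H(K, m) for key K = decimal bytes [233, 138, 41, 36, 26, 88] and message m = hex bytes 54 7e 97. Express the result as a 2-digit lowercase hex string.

Key decimal bytes [233, 138, 41, 36, 26, 88] = e9 8a 29 24 1a 58 is 6 bytes > B = 3, so hash it first: H(key) = 32, then zero-pad to 3 bytes: K' = 32 00 00.
K' ⊕ ipad = 04 36 36.  K' ⊕ opad = 6e 5c 5c.
Inner input = (K'⊕ipad) ∥ m = 04 36 36 ∥ 54 7e 97.
Inner hash: sum = 4+54+54+84+126+151 = 473; mod 256 = 217 → d9.
Outer input = (K'⊕opad) ∥ inner = 6e 5c 5c ∥ d9.
Outer hash (tag): sum = 110+92+92+217 = 511; mod 256 = 255 → ff.

ff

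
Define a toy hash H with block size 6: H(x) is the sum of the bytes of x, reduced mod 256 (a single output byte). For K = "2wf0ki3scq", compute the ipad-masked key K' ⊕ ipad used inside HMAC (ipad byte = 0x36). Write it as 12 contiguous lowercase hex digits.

bb3636363636

Key "2wf0ki3scq" = 32 77 66 30 6b 69 33 73 63 71 is 10 bytes > B = 6, so hash it first: H(key) = 8d, then zero-pad to 6 bytes: K' = 8d 00 00 00 00 00.
XOR each byte with 0x36: 8d⊕36=bb, 00⊕36=36, 00⊕36=36, 00⊕36=36, 00⊕36=36, 00⊕36=36.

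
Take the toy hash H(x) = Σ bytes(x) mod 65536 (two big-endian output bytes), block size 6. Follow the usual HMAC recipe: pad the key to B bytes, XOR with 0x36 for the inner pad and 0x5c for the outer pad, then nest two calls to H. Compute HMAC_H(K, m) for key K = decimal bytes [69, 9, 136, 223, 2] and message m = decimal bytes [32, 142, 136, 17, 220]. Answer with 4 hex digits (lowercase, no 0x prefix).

0369

Key decimal bytes [69, 9, 136, 223, 2] = 45 09 88 df 02 is 5 bytes ≤ B = 6; zero-pad to 6 bytes: K' = 45 09 88 df 02 00.
K' ⊕ ipad = 73 3f be e9 34 36.  K' ⊕ opad = 19 55 d4 83 5e 5c.
Inner input = (K'⊕ipad) ∥ m = 73 3f be e9 34 36 ∥ 20 8e 88 11 dc.
Inner hash: sum = 115+63+190+233+52+54+32+142+136+17+220 = 1254 → 04 e6.
Outer input = (K'⊕opad) ∥ inner = 19 55 d4 83 5e 5c ∥ 04 e6.
Outer hash (tag): sum = 25+85+212+131+94+92+4+230 = 873 → 03 69.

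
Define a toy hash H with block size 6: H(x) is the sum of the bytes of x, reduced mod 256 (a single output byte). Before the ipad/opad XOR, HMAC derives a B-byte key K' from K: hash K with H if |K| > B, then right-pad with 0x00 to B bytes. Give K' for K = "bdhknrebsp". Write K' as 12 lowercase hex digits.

230000000000

|K| = 10 > B = 6, so first hash the key.
H(K): sum = 98+100+104+107+110+114+101+98+115+112 = 1059; mod 256 = 35 → 23.
Zero-pad H(K) = 23 to 6 bytes: K' = 23 00 00 00 00 00.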